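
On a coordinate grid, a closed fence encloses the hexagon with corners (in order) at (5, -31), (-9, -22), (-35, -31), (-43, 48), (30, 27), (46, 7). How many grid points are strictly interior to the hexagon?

4490

Using the shoelace formula, 2A = |[5·(-22) − (-9)·(-31)] + [(-9)·(-31) − (-35)·(-22)] + [(-35)·48 − (-43)·(-31)] + [(-43)·27 − 30·48] + [30·7 − 46·27] + [46·(-31) − 5·7]| = 8987, so the area is 8987/2.
Summing gcd(|Δx|,|Δy|) over the edges gives the boundary count: gcd(14,9) + gcd(26,9) + gcd(8,79) + gcd(73,21) + gcd(16,20) + gcd(41,38) = 1+1+1+1+4+1 = 9.
Pick's theorem gives I = A − B/2 + 1 = 8987/2 − 9/2 + 1 = 4490.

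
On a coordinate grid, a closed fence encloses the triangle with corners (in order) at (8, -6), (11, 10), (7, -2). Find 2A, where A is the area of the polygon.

By the shoelace formula, twice the signed area is |(8·10 − 11·(-6)) + (11·(-2) − 7·10) + (7·(-6) − 8·(-2))| = 28, so the area is 14.

28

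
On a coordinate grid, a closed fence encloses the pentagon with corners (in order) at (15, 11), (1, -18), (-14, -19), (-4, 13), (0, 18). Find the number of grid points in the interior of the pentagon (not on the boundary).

By the shoelace formula, twice the signed area is |(15·(-18) − 1·11) + (1·(-19) − (-14)·(-18)) + ((-14)·13 − (-4)·(-19)) + ((-4)·18 − 0·13) + (0·11 − 15·18)| = 1152, so the area is 576.
Along each edge there are gcd(|Δx|,|Δy|)+1 lattice points, so counting each shared vertex once the boundary has gcd(14,29) + gcd(15,1) + gcd(10,32) + gcd(4,5) + gcd(15,7) = 1+1+2+1+1 = 6.
Pick's theorem gives I = A − B/2 + 1 = 576 − 6/2 + 1 = 574.

574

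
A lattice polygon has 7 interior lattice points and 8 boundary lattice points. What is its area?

Pick's theorem states A = I + B/2 − 1, so A = 7 + 8/2 − 1 = 10.

10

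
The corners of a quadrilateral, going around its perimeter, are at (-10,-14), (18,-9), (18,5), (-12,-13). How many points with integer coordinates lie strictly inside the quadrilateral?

219

The shoelace formula gives twice the area as |((-10)·(-9) − 18·(-14)) + (18·5 − 18·(-9)) + (18·(-13) − (-12)·5) + ((-12)·(-14) − (-10)·(-13))| = 458, so the area is 229.
The number of boundary lattice points is Σ gcd(|Δx|,|Δy|) = gcd(28,5) + gcd(0,14) + gcd(30,18) + gcd(2,1) = 1+14+6+1 = 22.
Pick's theorem gives I = A − B/2 + 1 = 229 − 22/2 + 1 = 219.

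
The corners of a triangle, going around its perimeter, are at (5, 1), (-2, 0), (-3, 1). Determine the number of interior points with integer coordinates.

By the shoelace formula, twice the signed area is |(5·0 − (-2)·1) + ((-2)·1 − (-3)·0) + ((-3)·1 − 5·1)| = 8, so the area is 4.
Summing gcd(|Δx|,|Δy|) over the edges gives the boundary count: gcd(7,1) + gcd(1,1) + gcd(8,0) = 1+1+8 = 10.
By Pick's theorem A = I + B/2 − 1, so I = 4 − 10/2 + 1 = 0.

0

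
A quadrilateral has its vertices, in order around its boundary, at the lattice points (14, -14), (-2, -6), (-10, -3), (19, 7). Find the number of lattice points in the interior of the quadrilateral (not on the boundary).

The shoelace formula gives twice the area as |[14·(-6) − (-2)·(-14)] + [(-2)·(-3) − (-10)·(-6)] + [(-10)·7 − 19·(-3)] + [19·(-14) − 14·7]| = 543, so the area is 271.5.
The number of boundary lattice points is Σ gcd(|Δx|,|Δy|) = gcd(16,8) + gcd(8,3) + gcd(29,10) + gcd(5,21) = 8+1+1+1 = 11.
By Pick's theorem A = I + B/2 − 1, so I = 271.5 − 11/2 + 1 = 267.

267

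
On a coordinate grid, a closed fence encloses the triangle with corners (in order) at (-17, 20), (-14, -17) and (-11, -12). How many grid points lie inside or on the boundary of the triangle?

66

By the shoelace formula, twice the signed area is |[(-17)·(-17) − (-14)·20] + [(-14)·(-12) − (-11)·(-17)] + [(-11)·20 − (-17)·(-12)]| = 126, so the area is 63.
Summing gcd(|Δx|,|Δy|) over the edges gives the boundary count: gcd(3,37) + gcd(3,5) + gcd(6,32) = 1+1+2 = 4.
Pick's theorem gives I = A − B/2 + 1 = 63 − 4/2 + 1 = 62, so the closed region contains I + B = 62 + 4 = 66 lattice points.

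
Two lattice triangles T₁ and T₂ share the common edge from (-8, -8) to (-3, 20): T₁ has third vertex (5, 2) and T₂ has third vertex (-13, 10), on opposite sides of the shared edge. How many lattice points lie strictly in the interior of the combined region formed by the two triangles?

The union is the simple quadrilateral with vertices (-8, -8), (5, 2), (-3, 20), (-13, 10) in order.
The shoelace formula gives twice the area as |((-8)·2 − 5·(-8)) + (5·20 − (-3)·2) + ((-3)·10 − (-13)·20) + ((-13)·(-8) − (-8)·10)| = 544, so the area is 272.
Along each edge there are gcd(|Δx|,|Δy|)+1 lattice points, so counting each shared vertex once the boundary has gcd(13,10) + gcd(8,18) + gcd(10,10) + gcd(5,18) = 1+2+10+1 = 14.
By Pick's theorem I = A − B/2 + 1 = 272 − 14/2 + 1 = 266.

266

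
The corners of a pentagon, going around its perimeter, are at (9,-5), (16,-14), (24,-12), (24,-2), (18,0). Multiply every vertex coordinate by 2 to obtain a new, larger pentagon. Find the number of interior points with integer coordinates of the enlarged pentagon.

553

By the shoelace formula, twice the signed area is |(9·(-14) − 16·(-5)) + (16·(-12) − 24·(-14)) + (24·(-2) − 24·(-12)) + (24·0 − 18·(-2)) + (18·(-5) − 9·0)| = 284, so the area is 142.
The number of boundary lattice points is Σ gcd(|Δx|,|Δy|) = gcd(7,9) + gcd(8,2) + gcd(0,10) + gcd(6,2) + gcd(9,5) = 1+2+10+2+1 = 16.
Scaling by 2 multiplies the area by 2² = 4 (so the new area is 568) and multiplies the boundary lattice-point count by 2, giving 32.
By Pick's theorem, the interior count of the dilated polygon is 568 − 32/2 + 1 = 553.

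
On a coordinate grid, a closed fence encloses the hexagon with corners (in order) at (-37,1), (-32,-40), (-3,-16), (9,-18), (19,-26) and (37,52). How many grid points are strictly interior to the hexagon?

Using the shoelace formula, 2A = |[(-37)·(-40) − (-32)·1] + [(-32)·(-16) − (-3)·(-40)] + [(-3)·(-18) − 9·(-16)] + [9·(-26) − 19·(-18)] + [19·52 − 37·(-26)] + [37·1 − (-37)·52]| = 6121, so the area is 3060.5.
The number of boundary lattice points is Σ gcd(|Δx|,|Δy|) = gcd(5,41) + gcd(29,24) + gcd(12,2) + gcd(10,8) + gcd(18,78) + gcd(74,51) = 1+1+2+2+6+1 = 13.
Pick's theorem gives I = A − B/2 + 1 = 3060.5 − 13/2 + 1 = 3055.

3055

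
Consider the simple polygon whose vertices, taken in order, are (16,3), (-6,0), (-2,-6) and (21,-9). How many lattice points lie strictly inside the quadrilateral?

The shoelace formula gives twice the area as |[16·0 − (-6)·3] + [(-6)·(-6) − (-2)·0] + [(-2)·(-9) − 21·(-6)] + [21·3 − 16·(-9)]| = 405, so the area is 405/2.
Summing gcd(|Δx|,|Δy|) over the edges gives the boundary count: gcd(22,3) + gcd(4,6) + gcd(23,3) + gcd(5,12) = 1+2+1+1 = 5.
Pick's theorem gives I = A − B/2 + 1 = 405/2 − 5/2 + 1 = 201.

201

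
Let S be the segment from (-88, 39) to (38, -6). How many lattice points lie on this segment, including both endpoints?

The number of lattice points on a segment between lattice points is gcd(|Δx|,|Δy|) + 1 = gcd(126,45) + 1 = 9 + 1 = 10.

10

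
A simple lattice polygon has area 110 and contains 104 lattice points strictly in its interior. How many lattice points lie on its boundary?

Pick's theorem gives A = I + B/2 − 1, so B = 2(A − I + 1) = 2(110 − 104 + 1) = 14.

14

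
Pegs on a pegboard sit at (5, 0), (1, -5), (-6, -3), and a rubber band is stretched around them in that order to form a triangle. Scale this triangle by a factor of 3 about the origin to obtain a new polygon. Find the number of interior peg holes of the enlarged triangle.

190

The shoelace formula gives twice the area as |[5·(-5) − 1·0] + [1·(-3) − (-6)·(-5)] + [(-6)·0 − 5·(-3)]| = 43, so the area is 21.5.
The number of boundary lattice points is Σ gcd(|Δx|,|Δy|) = gcd(4,5) + gcd(7,2) + gcd(11,3) = 1+1+1 = 3.
Scaling by 3 multiplies the area by 3² = 9 (so the new area is 387/2) and multiplies the boundary lattice-point count by 3, giving 9.
By Pick's theorem, the interior count of the dilated polygon is 387/2 − 9/2 + 1 = 190.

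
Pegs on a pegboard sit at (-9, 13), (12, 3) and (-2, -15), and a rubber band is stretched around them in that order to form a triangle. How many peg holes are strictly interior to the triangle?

Using the shoelace formula, 2A = |[(-9)·3 − 12·13] + [12·(-15) − (-2)·3] + [(-2)·13 − (-9)·(-15)]| = 518, so the area is 259.
The number of boundary lattice points is Σ gcd(|Δx|,|Δy|) = gcd(21,10) + gcd(14,18) + gcd(7,28) = 1+2+7 = 10.
By Pick's theorem A = I + B/2 − 1, so I = 259 − 10/2 + 1 = 255.

255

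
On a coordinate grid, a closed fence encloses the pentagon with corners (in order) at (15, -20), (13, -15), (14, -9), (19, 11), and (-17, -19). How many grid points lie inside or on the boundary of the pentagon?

460

The shoelace formula gives twice the area as |[15·(-15) − 13·(-20)] + [13·(-9) − 14·(-15)] + [14·11 − 19·(-9)] + [19·(-19) − (-17)·11] + [(-17)·(-20) − 15·(-19)]| = 904, so the area is 452.
The number of boundary lattice points is Σ gcd(|Δx|,|Δy|) = gcd(2,5) + gcd(1,6) + gcd(5,20) + gcd(36,30) + gcd(32,1) = 1+1+5+6+1 = 14.
Pick's theorem gives I = A − B/2 + 1 = 452 − 14/2 + 1 = 446, so the closed region contains I + B = 446 + 14 = 460 lattice points.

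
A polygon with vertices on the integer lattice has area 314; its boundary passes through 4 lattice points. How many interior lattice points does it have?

313

Pick's theorem A = I + B/2 − 1 rearranges to I = A − B/2 + 1 = 314 − 4/2 + 1 = 313.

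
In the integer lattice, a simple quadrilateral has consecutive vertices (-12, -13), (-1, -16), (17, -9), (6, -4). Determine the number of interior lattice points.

The shoelace formula gives twice the area as |((-12)·(-16) − (-1)·(-13)) + ((-1)·(-9) − 17·(-16)) + (17·(-4) − 6·(-9)) + (6·(-13) − (-12)·(-4))| = 320, so the area is 160.
Summing gcd(|Δx|,|Δy|) over the edges gives the boundary count: gcd(11,3) + gcd(18,7) + gcd(11,5) + gcd(18,9) = 1+1+1+9 = 12.
By Pick's theorem A = I + B/2 − 1, so I = 160 − 12/2 + 1 = 155.

155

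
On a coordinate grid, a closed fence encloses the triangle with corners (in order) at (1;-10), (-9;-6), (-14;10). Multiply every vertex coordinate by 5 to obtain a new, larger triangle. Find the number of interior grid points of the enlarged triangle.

1731

Using the shoelace formula, 2A = |(1·(-6) − (-9)·(-10)) + ((-9)·10 − (-14)·(-6)) + ((-14)·(-10) − 1·10)| = 140, so the area is 70.
Summing gcd(|Δx|,|Δy|) over the edges gives the boundary count: gcd(10,4) + gcd(5,16) + gcd(15,20) = 2+1+5 = 8.
Scaling by 5 multiplies the area by 5² = 25 (so the new area is 1750) and multiplies the boundary lattice-point count by 5, giving 40.
By Pick's theorem, the interior count of the dilated polygon is 1750 − 40/2 + 1 = 1731.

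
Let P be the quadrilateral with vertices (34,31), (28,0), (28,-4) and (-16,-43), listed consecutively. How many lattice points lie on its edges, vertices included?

Along each edge there are gcd(|Δx|,|Δy|)+1 lattice points, so counting each shared vertex once the boundary has gcd(6,31) + gcd(0,4) + gcd(44,39) + gcd(50,74) = 1+4+1+2 = 8.

8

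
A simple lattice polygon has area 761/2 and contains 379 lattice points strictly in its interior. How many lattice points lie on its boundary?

5

Pick's theorem gives A = I + B/2 − 1, so B = 2(A − I + 1) = 2(761/2 − 379 + 1) = 5.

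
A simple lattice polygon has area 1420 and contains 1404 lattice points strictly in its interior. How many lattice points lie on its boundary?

34

Pick's theorem gives A = I + B/2 − 1, so B = 2(A − I + 1) = 2(1420 − 1404 + 1) = 34.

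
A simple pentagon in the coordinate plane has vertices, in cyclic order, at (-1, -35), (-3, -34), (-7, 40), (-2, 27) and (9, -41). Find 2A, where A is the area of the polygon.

1055

Using the shoelace formula, 2A = |[(-1)·(-34) − (-3)·(-35)] + [(-3)·40 − (-7)·(-34)] + [(-7)·27 − (-2)·40] + [(-2)·(-41) − 9·27] + [9·(-35) − (-1)·(-41)]| = 1055, so the area is 527.5.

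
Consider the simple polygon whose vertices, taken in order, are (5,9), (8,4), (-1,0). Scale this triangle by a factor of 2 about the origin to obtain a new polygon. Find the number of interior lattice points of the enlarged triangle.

110

The shoelace formula gives twice the area as |(5·4 − 8·9) + (8·0 − (-1)·4) + ((-1)·9 − 5·0)| = 57, so the area is 28.5.
Along each edge there are gcd(|Δx|,|Δy|)+1 lattice points, so counting each shared vertex once the boundary has gcd(3,5) + gcd(9,4) + gcd(6,9) = 1+1+3 = 5.
Scaling by 2 multiplies the area by 2² = 4 (so the new area is 114) and multiplies the boundary lattice-point count by 2, giving 10.
By Pick's theorem, the interior count of the dilated polygon is 114 − 10/2 + 1 = 110.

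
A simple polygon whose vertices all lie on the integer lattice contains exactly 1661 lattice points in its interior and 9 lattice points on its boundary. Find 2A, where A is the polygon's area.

3329

By Pick's theorem, A = I + B/2 − 1 = 1661 + 9/2 − 1 = 3329/2.
Hence 2A = 3329.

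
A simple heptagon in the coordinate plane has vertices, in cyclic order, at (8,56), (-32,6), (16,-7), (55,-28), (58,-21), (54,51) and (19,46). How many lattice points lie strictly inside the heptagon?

The shoelace formula gives twice the area as |[8·6 − (-32)·56] + [(-32)·(-7) − 16·6] + [16·(-28) − 55·(-7)] + [55·(-21) − 58·(-28)] + [58·51 − 54·(-21)] + [54·46 − 19·51] + [19·56 − 8·46]| = 8677, so the area is 4338.5.
The number of boundary lattice points is Σ gcd(|Δx|,|Δy|) = gcd(40,50) + gcd(48,13) + gcd(39,21) + gcd(3,7) + gcd(4,72) + gcd(35,5) + gcd(11,10) = 10+1+3+1+4+5+1 = 25.
Pick's theorem gives I = A − B/2 + 1 = 4338.5 − 25/2 + 1 = 4327.

4327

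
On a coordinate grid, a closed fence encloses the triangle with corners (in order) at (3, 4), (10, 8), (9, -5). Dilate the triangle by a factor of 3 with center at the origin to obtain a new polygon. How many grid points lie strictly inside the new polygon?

385

Using the shoelace formula, 2A = |[3·8 − 10·4] + [10·(-5) − 9·8] + [9·4 − 3·(-5)]| = 87, so the area is 43.5.
Along each edge there are gcd(|Δx|,|Δy|)+1 lattice points, so counting each shared vertex once the boundary has gcd(7,4) + gcd(1,13) + gcd(6,9) = 1+1+3 = 5.
Scaling by 3 multiplies the area by 3² = 9 (so the new area is 391.5) and multiplies the boundary lattice-point count by 3, giving 15.
By Pick's theorem, the interior count of the dilated polygon is 391.5 − 15/2 + 1 = 385.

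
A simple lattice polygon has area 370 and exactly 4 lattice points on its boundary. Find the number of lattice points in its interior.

369

From Pick's theorem, I = A − B/2 + 1 = 370 − 4/2 + 1 = 369.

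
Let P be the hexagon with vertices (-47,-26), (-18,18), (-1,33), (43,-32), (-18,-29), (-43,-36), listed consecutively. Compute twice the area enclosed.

Using the shoelace formula, 2A = |((-47)·18 − (-18)·(-26)) + ((-18)·33 − (-1)·18) + ((-1)·(-32) − 43·33) + (43·(-29) − (-18)·(-32)) + ((-18)·(-36) − (-43)·(-29)) + ((-43)·(-26) − (-47)·(-36))| = 6273, so the area is 6273/2.

6273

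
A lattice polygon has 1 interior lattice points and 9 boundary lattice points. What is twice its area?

Pick's theorem states A = I + B/2 − 1, so A = 1 + 9/2 − 1 = 9/2.
Hence 2A = 9.

9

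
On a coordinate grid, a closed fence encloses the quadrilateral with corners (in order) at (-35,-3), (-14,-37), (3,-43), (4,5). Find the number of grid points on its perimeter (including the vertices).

Along each edge there are gcd(|Δx|,|Δy|)+1 lattice points, so counting each shared vertex once the boundary has gcd(21,34) + gcd(17,6) + gcd(1,48) + gcd(39,8) = 1+1+1+1 = 4.

4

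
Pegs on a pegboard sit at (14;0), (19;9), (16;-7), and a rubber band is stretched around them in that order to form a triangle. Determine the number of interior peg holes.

26

The shoelace formula gives twice the area as |[14·9 − 19·0] + [19·(-7) − 16·9] + [16·0 − 14·(-7)]| = 53, so the area is 26.5.
The number of boundary lattice points is Σ gcd(|Δx|,|Δy|) = gcd(5,9) + gcd(3,16) + gcd(2,7) = 1+1+1 = 3.
By Pick's theorem A = I + B/2 − 1, so I = 26.5 − 3/2 + 1 = 26.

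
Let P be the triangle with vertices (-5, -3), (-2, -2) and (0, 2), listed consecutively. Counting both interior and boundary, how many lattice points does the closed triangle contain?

Using the shoelace formula, 2A = |[(-5)·(-2) − (-2)·(-3)] + [(-2)·2 − 0·(-2)] + [0·(-3) − (-5)·2]| = 10, so the area is 5.
The number of boundary lattice points is Σ gcd(|Δx|,|Δy|) = gcd(3,1) + gcd(2,4) + gcd(5,5) = 1+2+5 = 8.
Pick's theorem gives I = A − B/2 + 1 = 5 − 8/2 + 1 = 2, so the closed region contains I + B = 2 + 8 = 10 lattice points.

10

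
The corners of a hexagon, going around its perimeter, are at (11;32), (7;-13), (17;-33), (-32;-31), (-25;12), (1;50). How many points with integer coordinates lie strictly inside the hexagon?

2442

The shoelace formula gives twice the area as |(11·(-13) − 7·32) + (7·(-33) − 17·(-13)) + (17·(-31) − (-32)·(-33)) + ((-32)·12 − (-25)·(-31)) + ((-25)·50 − 1·12) + (1·32 − 11·50)| = 4899, so the area is 4899/2.
Summing gcd(|Δx|,|Δy|) over the edges gives the boundary count: gcd(4,45) + gcd(10,20) + gcd(49,2) + gcd(7,43) + gcd(26,38) + gcd(10,18) = 1+10+1+1+2+2 = 17.
By Pick's theorem A = I + B/2 − 1, so I = 4899/2 − 17/2 + 1 = 2442.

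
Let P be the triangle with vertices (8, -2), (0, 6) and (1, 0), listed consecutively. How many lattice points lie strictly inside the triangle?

By the shoelace formula, twice the signed area is |[8·6 − 0·(-2)] + [0·0 − 1·6] + [1·(-2) − 8·0]| = 40, so the area is 20.
The number of boundary lattice points is Σ gcd(|Δx|,|Δy|) = gcd(8,8) + gcd(1,6) + gcd(7,2) = 8+1+1 = 10.
By Pick's theorem A = I + B/2 − 1, so I = 20 − 10/2 + 1 = 16.

16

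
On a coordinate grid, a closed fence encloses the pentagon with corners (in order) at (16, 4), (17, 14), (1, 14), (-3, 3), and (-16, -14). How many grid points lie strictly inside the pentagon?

328

Using the shoelace formula, 2A = |(16·14 − 17·4) + (17·14 − 1·14) + (1·3 − (-3)·14) + ((-3)·(-14) − (-16)·3) + ((-16)·4 − 16·(-14))| = 675, so the area is 675/2.
Summing gcd(|Δx|,|Δy|) over the edges gives the boundary count: gcd(1,10) + gcd(16,0) + gcd(4,11) + gcd(13,17) + gcd(32,18) = 1+16+1+1+2 = 21.
Pick's theorem gives I = A − B/2 + 1 = 675/2 − 21/2 + 1 = 328.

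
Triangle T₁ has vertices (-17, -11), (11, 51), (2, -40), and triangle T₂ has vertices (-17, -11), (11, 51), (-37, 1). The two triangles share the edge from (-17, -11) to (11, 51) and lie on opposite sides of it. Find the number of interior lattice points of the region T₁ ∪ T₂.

1780

The union is the simple quadrilateral with vertices (-17, -11), (2, -40), (11, 51), (-37, 1) in order.
The shoelace formula gives twice the area as |((-17)·(-40) − 2·(-11)) + (2·51 − 11·(-40)) + (11·1 − (-37)·51) + ((-37)·(-11) − (-17)·1)| = 3566, so the area is 1783.
The number of boundary lattice points is Σ gcd(|Δx|,|Δy|) = gcd(19,29) + gcd(9,91) + gcd(48,50) + gcd(20,12) = 1+1+2+4 = 8.
By Pick's theorem I = A − B/2 + 1 = 1783 − 8/2 + 1 = 1780.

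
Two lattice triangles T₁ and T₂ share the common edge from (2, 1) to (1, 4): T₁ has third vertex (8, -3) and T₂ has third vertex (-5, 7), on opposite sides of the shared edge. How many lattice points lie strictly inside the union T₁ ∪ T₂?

9

The union is the simple quadrilateral with vertices (2, 1), (8, -3), (1, 4), (-5, 7) in order.
Using the shoelace formula, 2A = |[2·(-3) − 8·1] + [8·4 − 1·(-3)] + [1·7 − (-5)·4] + [(-5)·1 − 2·7]| = 29, so the area is 14.5.
Along each edge there are gcd(|Δx|,|Δy|)+1 lattice points, so counting each shared vertex once the boundary has gcd(6,4) + gcd(7,7) + gcd(6,3) + gcd(7,6) = 2+7+3+1 = 13.
By Pick's theorem I = A − B/2 + 1 = 14.5 − 13/2 + 1 = 9.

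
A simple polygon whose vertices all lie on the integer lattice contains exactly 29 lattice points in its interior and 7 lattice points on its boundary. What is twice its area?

63

By Pick's theorem, A = I + B/2 − 1 = 29 + 7/2 − 1 = 63/2.
Hence 2A = 63.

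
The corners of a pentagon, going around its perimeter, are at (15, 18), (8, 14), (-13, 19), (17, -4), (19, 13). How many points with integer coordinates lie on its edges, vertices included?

5

Along each edge there are gcd(|Δx|,|Δy|)+1 lattice points, so counting each shared vertex once the boundary has gcd(7,4) + gcd(21,5) + gcd(30,23) + gcd(2,17) + gcd(4,5) = 1+1+1+1+1 = 5.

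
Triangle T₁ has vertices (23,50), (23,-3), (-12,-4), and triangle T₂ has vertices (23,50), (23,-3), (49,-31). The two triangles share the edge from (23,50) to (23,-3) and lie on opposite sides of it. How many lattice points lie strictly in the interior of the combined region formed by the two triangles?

The union is the simple quadrilateral with vertices (23,50), (-12,-4), (23,-3), (49,-31) in order.
Using the shoelace formula, 2A = |(23·(-4) − (-12)·50) + ((-12)·(-3) − 23·(-4)) + (23·(-31) − 49·(-3)) + (49·50 − 23·(-31))| = 3233, so the area is 3233/2.
Summing gcd(|Δx|,|Δy|) over the edges gives the boundary count: gcd(35,54) + gcd(35,1) + gcd(26,28) + gcd(26,81) = 1+1+2+1 = 5.
By Pick's theorem I = A − B/2 + 1 = 3233/2 − 5/2 + 1 = 1615.

1615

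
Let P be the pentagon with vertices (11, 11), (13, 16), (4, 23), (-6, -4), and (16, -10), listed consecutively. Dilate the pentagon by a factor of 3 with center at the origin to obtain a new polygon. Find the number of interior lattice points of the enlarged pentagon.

Using the shoelace formula, 2A = |[11·16 − 13·11] + [13·23 − 4·16] + [4·(-4) − (-6)·23] + [(-6)·(-10) − 16·(-4)] + [16·11 − 11·(-10)]| = 800, so the area is 400.
Along each edge there are gcd(|Δx|,|Δy|)+1 lattice points, so counting each shared vertex once the boundary has gcd(2,5) + gcd(9,7) + gcd(10,27) + gcd(22,6) + gcd(5,21) = 1+1+1+2+1 = 6.
Scaling by 3 multiplies the area by 3² = 9 (so the new area is 3600) and multiplies the boundary lattice-point count by 3, giving 18.
By Pick's theorem, the interior count of the dilated polygon is 3600 − 18/2 + 1 = 3592.

3592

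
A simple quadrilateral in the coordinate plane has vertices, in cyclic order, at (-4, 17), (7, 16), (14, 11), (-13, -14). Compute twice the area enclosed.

The shoelace formula gives twice the area as |((-4)·16 − 7·17) + (7·11 − 14·16) + (14·(-14) − (-13)·11) + ((-13)·17 − (-4)·(-14))| = 660, so the area is 330.

660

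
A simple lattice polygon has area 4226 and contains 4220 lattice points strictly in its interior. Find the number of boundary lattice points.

Pick's theorem gives A = I + B/2 − 1, so B = 2(A − I + 1) = 2(4226 − 4220 + 1) = 14.

14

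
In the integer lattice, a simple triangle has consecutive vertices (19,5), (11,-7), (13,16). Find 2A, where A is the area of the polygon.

The shoelace formula gives twice the area as |[19·(-7) − 11·5] + [11·16 − 13·(-7)] + [13·5 − 19·16]| = 160, so the area is 80.

160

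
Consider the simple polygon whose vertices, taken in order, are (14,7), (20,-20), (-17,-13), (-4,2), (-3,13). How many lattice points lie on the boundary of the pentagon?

7

Summing gcd(|Δx|,|Δy|) over the edges gives the boundary count: gcd(6,27) + gcd(37,7) + gcd(13,15) + gcd(1,11) + gcd(17,6) = 3+1+1+1+1 = 7.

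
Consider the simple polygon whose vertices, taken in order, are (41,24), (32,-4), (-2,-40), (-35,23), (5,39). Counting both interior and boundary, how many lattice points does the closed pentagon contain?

3322

By the shoelace formula, twice the signed area is |(41·(-4) − 32·24) + (32·(-40) − (-2)·(-4)) + ((-2)·23 − (-35)·(-40)) + ((-35)·39 − 5·23) + (5·24 − 41·39)| = 6625, so the area is 6625/2.
Summing gcd(|Δx|,|Δy|) over the edges gives the boundary count: gcd(9,28) + gcd(34,36) + gcd(33,63) + gcd(40,16) + gcd(36,15) = 1+2+3+8+3 = 17.
Pick's theorem gives I = A − B/2 + 1 = 6625/2 − 17/2 + 1 = 3305, so the closed region contains I + B = 3305 + 17 = 3322 lattice points.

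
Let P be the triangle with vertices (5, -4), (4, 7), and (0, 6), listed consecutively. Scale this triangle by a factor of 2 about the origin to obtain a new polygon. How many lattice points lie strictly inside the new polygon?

84

The shoelace formula gives twice the area as |[5·7 − 4·(-4)] + [4·6 − 0·7] + [0·(-4) − 5·6]| = 45, so the area is 22.5.
Summing gcd(|Δx|,|Δy|) over the edges gives the boundary count: gcd(1,11) + gcd(4,1) + gcd(5,10) = 1+1+5 = 7.
Scaling by 2 multiplies the area by 2² = 4 (so the new area is 90) and multiplies the boundary lattice-point count by 2, giving 14.
By Pick's theorem, the interior count of the dilated polygon is 90 − 14/2 + 1 = 84.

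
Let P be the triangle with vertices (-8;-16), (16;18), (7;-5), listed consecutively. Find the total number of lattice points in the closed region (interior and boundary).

126

Using the shoelace formula, 2A = |((-8)·18 − 16·(-16)) + (16·(-5) − 7·18) + (7·(-16) − (-8)·(-5))| = 246, so the area is 123.
Summing gcd(|Δx|,|Δy|) over the edges gives the boundary count: gcd(24,34) + gcd(9,23) + gcd(15,11) = 2+1+1 = 4.
Pick's theorem gives I = A − B/2 + 1 = 123 − 4/2 + 1 = 122, so the closed region contains I + B = 122 + 4 = 126 lattice points.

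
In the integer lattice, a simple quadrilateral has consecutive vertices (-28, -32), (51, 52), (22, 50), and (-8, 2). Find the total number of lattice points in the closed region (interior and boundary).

The shoelace formula gives twice the area as |((-28)·52 − 51·(-32)) + (51·50 − 22·52) + (22·2 − (-8)·50) + ((-8)·(-32) − (-28)·2)| = 2338, so the area is 1169.
Summing gcd(|Δx|,|Δy|) over the edges gives the boundary count: gcd(79,84) + gcd(29,2) + gcd(30,48) + gcd(20,34) = 1+1+6+2 = 10.
Pick's theorem gives I = A − B/2 + 1 = 1169 − 10/2 + 1 = 1165, so the closed region contains I + B = 1165 + 10 = 1175 lattice points.

1175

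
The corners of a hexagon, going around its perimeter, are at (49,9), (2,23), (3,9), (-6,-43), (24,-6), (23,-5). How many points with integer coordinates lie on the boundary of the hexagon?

Along each edge there are gcd(|Δx|,|Δy|)+1 lattice points, so counting each shared vertex once the boundary has gcd(47,14) + gcd(1,14) + gcd(9,52) + gcd(30,37) + gcd(1,1) + gcd(26,14) = 1+1+1+1+1+2 = 7.

7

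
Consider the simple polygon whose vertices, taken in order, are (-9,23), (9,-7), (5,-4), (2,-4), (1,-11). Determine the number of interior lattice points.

120

Using the shoelace formula, 2A = |[(-9)·(-7) − 9·23] + [9·(-4) − 5·(-7)] + [5·(-4) − 2·(-4)] + [2·(-11) − 1·(-4)] + [1·23 − (-9)·(-11)]| = 251, so the area is 125.5.
Summing gcd(|Δx|,|Δy|) over the edges gives the boundary count: gcd(18,30) + gcd(4,3) + gcd(3,0) + gcd(1,7) + gcd(10,34) = 6+1+3+1+2 = 13.
By Pick's theorem A = I + B/2 − 1, so I = 125.5 − 13/2 + 1 = 120.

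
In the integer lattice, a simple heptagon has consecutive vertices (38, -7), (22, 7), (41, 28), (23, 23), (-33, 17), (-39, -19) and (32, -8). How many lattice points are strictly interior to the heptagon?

2238

The shoelace formula gives twice the area as |(38·7 − 22·(-7)) + (22·28 − 41·7) + (41·23 − 23·28) + (23·17 − (-33)·23) + ((-33)·(-19) − (-39)·17) + ((-39)·(-8) − 32·(-19)) + (32·(-7) − 38·(-8))| = 4488, so the area is 2244.
Along each edge there are gcd(|Δx|,|Δy|)+1 lattice points, so counting each shared vertex once the boundary has gcd(16,14) + gcd(19,21) + gcd(18,5) + gcd(56,6) + gcd(6,36) + gcd(71,11) + gcd(6,1) = 2+1+1+2+6+1+1 = 14.
By Pick's theorem A = I + B/2 − 1, so I = 2244 − 14/2 + 1 = 2238.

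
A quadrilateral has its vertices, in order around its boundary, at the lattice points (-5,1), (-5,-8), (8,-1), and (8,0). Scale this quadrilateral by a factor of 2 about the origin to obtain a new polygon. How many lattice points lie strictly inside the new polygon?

The shoelace formula gives twice the area as |((-5)·(-8) − (-5)·1) + ((-5)·(-1) − 8·(-8)) + (8·0 − 8·(-1)) + (8·1 − (-5)·0)| = 130, so the area is 65.
Along each edge there are gcd(|Δx|,|Δy|)+1 lattice points, so counting each shared vertex once the boundary has gcd(0,9) + gcd(13,7) + gcd(0,1) + gcd(13,1) = 9+1+1+1 = 12.
Scaling by 2 multiplies the area by 2² = 4 (so the new area is 260) and multiplies the boundary lattice-point count by 2, giving 24.
By Pick's theorem, the interior count of the dilated polygon is 260 − 24/2 + 1 = 249.

249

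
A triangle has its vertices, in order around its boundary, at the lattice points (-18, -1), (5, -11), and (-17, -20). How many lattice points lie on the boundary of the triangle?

Summing gcd(|Δx|,|Δy|) over the edges gives the boundary count: gcd(23,10) + gcd(22,9) + gcd(1,19) = 1+1+1 = 3.

3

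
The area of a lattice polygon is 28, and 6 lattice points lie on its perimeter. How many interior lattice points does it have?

Pick's theorem A = I + B/2 − 1 rearranges to I = A − B/2 + 1 = 28 − 6/2 + 1 = 26.

26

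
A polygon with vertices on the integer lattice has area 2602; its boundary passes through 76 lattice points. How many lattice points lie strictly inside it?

Pick's theorem A = I + B/2 − 1 rearranges to I = A − B/2 + 1 = 2602 − 76/2 + 1 = 2565.

2565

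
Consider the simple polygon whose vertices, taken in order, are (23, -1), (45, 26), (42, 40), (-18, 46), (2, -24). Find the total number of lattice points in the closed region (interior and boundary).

Using the shoelace formula, 2A = |[23·26 − 45·(-1)] + [45·40 − 42·26] + [42·46 − (-18)·40] + [(-18)·(-24) − 2·46] + [2·(-1) − 23·(-24)]| = 4893, so the area is 4893/2.
Summing gcd(|Δx|,|Δy|) over the edges gives the boundary count: gcd(22,27) + gcd(3,14) + gcd(60,6) + gcd(20,70) + gcd(21,23) = 1+1+6+10+1 = 19.
Pick's theorem gives I = A − B/2 + 1 = 4893/2 − 19/2 + 1 = 2438, so the closed region contains I + B = 2438 + 19 = 2457 lattice points.

2457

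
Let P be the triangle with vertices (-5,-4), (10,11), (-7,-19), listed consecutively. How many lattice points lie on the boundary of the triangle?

17

The number of boundary lattice points is Σ gcd(|Δx|,|Δy|) = gcd(15,15) + gcd(17,30) + gcd(2,15) = 15+1+1 = 17.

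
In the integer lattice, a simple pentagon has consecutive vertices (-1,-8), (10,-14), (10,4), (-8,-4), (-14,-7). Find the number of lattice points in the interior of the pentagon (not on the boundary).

By the shoelace formula, twice the signed area is |[(-1)·(-14) − 10·(-8)] + [10·4 − 10·(-14)] + [10·(-4) − (-8)·4] + [(-8)·(-7) − (-14)·(-4)] + [(-14)·(-8) − (-1)·(-7)]| = 371, so the area is 371/2.
Along each edge there are gcd(|Δx|,|Δy|)+1 lattice points, so counting each shared vertex once the boundary has gcd(11,6) + gcd(0,18) + gcd(18,8) + gcd(6,3) + gcd(13,1) = 1+18+2+3+1 = 25.
Pick's theorem gives I = A − B/2 + 1 = 371/2 − 25/2 + 1 = 174.

174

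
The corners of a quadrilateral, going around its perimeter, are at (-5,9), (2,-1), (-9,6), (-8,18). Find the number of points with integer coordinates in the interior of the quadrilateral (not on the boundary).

51

Using the shoelace formula, 2A = |((-5)·(-1) − 2·9) + (2·6 − (-9)·(-1)) + ((-9)·18 − (-8)·6) + ((-8)·9 − (-5)·18)| = 106, so the area is 53.
The number of boundary lattice points is Σ gcd(|Δx|,|Δy|) = gcd(7,10) + gcd(11,7) + gcd(1,12) + gcd(3,9) = 1+1+1+3 = 6.
Pick's theorem gives I = A − B/2 + 1 = 53 − 6/2 + 1 = 51.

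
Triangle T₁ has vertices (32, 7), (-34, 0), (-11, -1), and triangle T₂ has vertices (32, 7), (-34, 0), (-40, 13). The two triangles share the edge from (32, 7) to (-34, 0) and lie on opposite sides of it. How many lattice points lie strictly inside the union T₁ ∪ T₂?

560

The union is the simple quadrilateral with vertices (32, 7), (-11, -1), (-34, 0), (-40, 13) in order.
Using the shoelace formula, 2A = |(32·(-1) − (-11)·7) + ((-11)·0 − (-34)·(-1)) + ((-34)·13 − (-40)·0) + ((-40)·7 − 32·13)| = 1127, so the area is 1127/2.
The number of boundary lattice points is Σ gcd(|Δx|,|Δy|) = gcd(43,8) + gcd(23,1) + gcd(6,13) + gcd(72,6) = 1+1+1+6 = 9.
By Pick's theorem I = A − B/2 + 1 = 1127/2 − 9/2 + 1 = 560.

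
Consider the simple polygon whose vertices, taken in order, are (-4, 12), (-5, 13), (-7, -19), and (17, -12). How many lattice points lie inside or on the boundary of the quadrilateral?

By the shoelace formula, twice the signed area is |((-4)·13 − (-5)·12) + ((-5)·(-19) − (-7)·13) + ((-7)·(-12) − 17·(-19)) + (17·12 − (-4)·(-12))| = 757, so the area is 378.5.
Summing gcd(|Δx|,|Δy|) over the edges gives the boundary count: gcd(1,1) + gcd(2,32) + gcd(24,7) + gcd(21,24) = 1+2+1+3 = 7.
Pick's theorem gives I = A − B/2 + 1 = 378.5 − 7/2 + 1 = 376, so the closed region contains I + B = 376 + 7 = 383 lattice points.

383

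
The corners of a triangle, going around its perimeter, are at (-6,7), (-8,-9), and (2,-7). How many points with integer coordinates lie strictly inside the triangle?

Using the shoelace formula, 2A = |[(-6)·(-9) − (-8)·7] + [(-8)·(-7) − 2·(-9)] + [2·7 − (-6)·(-7)]| = 156, so the area is 78.
Summing gcd(|Δx|,|Δy|) over the edges gives the boundary count: gcd(2,16) + gcd(10,2) + gcd(8,14) = 2+2+2 = 6.
By Pick's theorem A = I + B/2 − 1, so I = 78 − 6/2 + 1 = 76.

76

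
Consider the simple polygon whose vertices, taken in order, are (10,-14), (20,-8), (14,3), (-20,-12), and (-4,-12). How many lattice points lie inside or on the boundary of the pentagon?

328

The shoelace formula gives twice the area as |(10·(-8) − 20·(-14)) + (20·3 − 14·(-8)) + (14·(-12) − (-20)·3) + ((-20)·(-12) − (-4)·(-12)) + ((-4)·(-14) − 10·(-12))| = 632, so the area is 316.
The number of boundary lattice points is Σ gcd(|Δx|,|Δy|) = gcd(10,6) + gcd(6,11) + gcd(34,15) + gcd(16,0) + gcd(14,2) = 2+1+1+16+2 = 22.
Pick's theorem gives I = A − B/2 + 1 = 316 − 22/2 + 1 = 306, so the closed region contains I + B = 306 + 22 = 328 lattice points.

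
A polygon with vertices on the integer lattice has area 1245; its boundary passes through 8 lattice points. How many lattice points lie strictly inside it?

From Pick's theorem, I = A − B/2 + 1 = 1245 − 8/2 + 1 = 1242.

1242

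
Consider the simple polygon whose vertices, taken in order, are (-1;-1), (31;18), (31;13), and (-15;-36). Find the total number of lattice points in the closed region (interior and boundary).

Using the shoelace formula, 2A = |[(-1)·18 − 31·(-1)] + [31·13 − 31·18] + [31·(-36) − (-15)·13] + [(-15)·(-1) − (-1)·(-36)]| = 1084, so the area is 542.
The number of boundary lattice points is Σ gcd(|Δx|,|Δy|) = gcd(32,19) + gcd(0,5) + gcd(46,49) + gcd(14,35) = 1+5+1+7 = 14.
Pick's theorem gives I = A − B/2 + 1 = 542 − 14/2 + 1 = 536, so the closed region contains I + B = 536 + 14 = 550 lattice points.

550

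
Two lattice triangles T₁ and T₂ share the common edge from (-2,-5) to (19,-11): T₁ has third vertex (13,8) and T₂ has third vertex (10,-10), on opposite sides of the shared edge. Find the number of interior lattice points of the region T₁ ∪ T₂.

197

The union is the simple quadrilateral with vertices (-2,-5), (13,8), (19,-11), (10,-10) in order.
The shoelace formula gives twice the area as |[(-2)·8 − 13·(-5)] + [13·(-11) − 19·8] + [19·(-10) − 10·(-11)] + [10·(-5) − (-2)·(-10)]| = 396, so the area is 198.
Summing gcd(|Δx|,|Δy|) over the edges gives the boundary count: gcd(15,13) + gcd(6,19) + gcd(9,1) + gcd(12,5) = 1+1+1+1 = 4.
By Pick's theorem I = A − B/2 + 1 = 198 − 4/2 + 1 = 197.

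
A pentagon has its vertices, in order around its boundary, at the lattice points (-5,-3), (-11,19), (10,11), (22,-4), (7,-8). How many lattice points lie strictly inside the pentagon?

By the shoelace formula, twice the signed area is |((-5)·19 − (-11)·(-3)) + ((-11)·11 − 10·19) + (10·(-4) − 22·11) + (22·(-8) − 7·(-4)) + (7·(-3) − (-5)·(-8))| = 930, so the area is 465.
The number of boundary lattice points is Σ gcd(|Δx|,|Δy|) = gcd(6,22) + gcd(21,8) + gcd(12,15) + gcd(15,4) + gcd(12,5) = 2+1+3+1+1 = 8.
By Pick's theorem A = I + B/2 − 1, so I = 465 − 8/2 + 1 = 462.

462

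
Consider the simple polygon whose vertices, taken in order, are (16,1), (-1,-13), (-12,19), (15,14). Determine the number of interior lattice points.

Using the shoelace formula, 2A = |(16·(-13) − (-1)·1) + ((-1)·19 − (-12)·(-13)) + ((-12)·14 − 15·19) + (15·1 − 16·14)| = 1044, so the area is 522.
The number of boundary lattice points is Σ gcd(|Δx|,|Δy|) = gcd(17,14) + gcd(11,32) + gcd(27,5) + gcd(1,13) = 1+1+1+1 = 4.
By Pick's theorem A = I + B/2 − 1, so I = 522 − 4/2 + 1 = 521.

521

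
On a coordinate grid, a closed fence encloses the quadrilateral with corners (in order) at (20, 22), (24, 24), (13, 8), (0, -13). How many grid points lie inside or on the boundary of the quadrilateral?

Using the shoelace formula, 2A = |(20·24 − 24·22) + (24·8 − 13·24) + (13·(-13) − 0·8) + (0·22 − 20·(-13))| = 77, so the area is 77/2.
Summing gcd(|Δx|,|Δy|) over the edges gives the boundary count: gcd(4,2) + gcd(11,16) + gcd(13,21) + gcd(20,35) = 2+1+1+5 = 9.
Pick's theorem gives I = A − B/2 + 1 = 77/2 − 9/2 + 1 = 35, so the closed region contains I + B = 35 + 9 = 44 lattice points.

44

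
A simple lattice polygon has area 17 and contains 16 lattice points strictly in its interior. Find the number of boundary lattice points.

Pick's theorem gives A = I + B/2 − 1, so B = 2(A − I + 1) = 2(17 − 16 + 1) = 4.

4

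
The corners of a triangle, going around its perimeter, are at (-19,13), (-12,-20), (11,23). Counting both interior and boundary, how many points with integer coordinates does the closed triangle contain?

The shoelace formula gives twice the area as |((-19)·(-20) − (-12)·13) + ((-12)·23 − 11·(-20)) + (11·13 − (-19)·23)| = 1060, so the area is 530.
Along each edge there are gcd(|Δx|,|Δy|)+1 lattice points, so counting each shared vertex once the boundary has gcd(7,33) + gcd(23,43) + gcd(30,10) = 1+1+10 = 12.
Pick's theorem gives I = A − B/2 + 1 = 530 − 12/2 + 1 = 525, so the closed region contains I + B = 525 + 12 = 537 lattice points.

537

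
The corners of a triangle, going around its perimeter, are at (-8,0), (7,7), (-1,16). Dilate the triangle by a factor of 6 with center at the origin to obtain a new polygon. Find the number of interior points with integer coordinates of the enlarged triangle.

By the shoelace formula, twice the signed area is |((-8)·7 − 7·0) + (7·16 − (-1)·7) + ((-1)·0 − (-8)·16)| = 191, so the area is 95.5.
Summing gcd(|Δx|,|Δy|) over the edges gives the boundary count: gcd(15,7) + gcd(8,9) + gcd(7,16) = 1+1+1 = 3.
Scaling by 6 multiplies the area by 6² = 36 (so the new area is 3438) and multiplies the boundary lattice-point count by 6, giving 18.
By Pick's theorem, the interior count of the dilated polygon is 3438 − 18/2 + 1 = 3430.

3430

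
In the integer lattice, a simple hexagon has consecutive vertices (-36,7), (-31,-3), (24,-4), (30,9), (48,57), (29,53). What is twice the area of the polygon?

5137

The shoelace formula gives twice the area as |((-36)·(-3) − (-31)·7) + ((-31)·(-4) − 24·(-3)) + (24·9 − 30·(-4)) + (30·57 − 48·9) + (48·53 − 29·57) + (29·7 − (-36)·53)| = 5137, so the area is 2568.5.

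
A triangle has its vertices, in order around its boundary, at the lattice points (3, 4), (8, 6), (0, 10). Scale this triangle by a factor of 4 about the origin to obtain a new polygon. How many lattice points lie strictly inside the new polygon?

273

Using the shoelace formula, 2A = |(3·6 − 8·4) + (8·10 − 0·6) + (0·4 − 3·10)| = 36, so the area is 18.
The number of boundary lattice points is Σ gcd(|Δx|,|Δy|) = gcd(5,2) + gcd(8,4) + gcd(3,6) = 1+4+3 = 8.
Scaling by 4 multiplies the area by 4² = 16 (so the new area is 288) and multiplies the boundary lattice-point count by 4, giving 32.
By Pick's theorem, the interior count of the dilated polygon is 288 − 32/2 + 1 = 273.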